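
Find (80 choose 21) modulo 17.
8

Using Lucas' theorem:
Write n=80 and k=21 in base 17:
n in base 17: [4, 12]
k in base 17: [1, 4]
C(80,21) mod 17 = ∏ C(n_i, k_i) mod 17
Digit binomials (mod 17): C(4,1) = 4; C(12,4) = 495 ≡ 2
Product: 4 × 2 = 8 ≡ 8 (mod 17)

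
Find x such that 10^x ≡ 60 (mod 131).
80

Baby-step giant-step with step n = ⌈√131⌉ = 12.
Baby steps 10^j mod 131 (j:value) for j=0..11: 0:1, 1:10, 2:100, 3:83, 4:44, 5:47, 6:77, 7:115, 8:102, 9:103, 10:113, 11:82.
Giant-step multiplier: 10^(-12) ≡ 10^(130-12) = 10^118 ≡ 27 (mod 131).
Giant steps γ_i = 60·27^i mod 131: γ_0=60, γ_1=48, γ_2=117, γ_3=15, γ_4=12, γ_5=62, γ_6=102 (in table at j=8).
x = i·n + j = 6·12 + 8 = 80.
Check: 10^80 ≡ 60 (mod 131).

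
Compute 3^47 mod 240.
27

Repeated squaring. Binary of 47 = 101111.
3^1 ≡ 3 (mod 240); 3^2 ≡ 9 (mod 240); 3^4 ≡ 81 (mod 240); 3^8 ≡ 81 (mod 240); 3^16 ≡ 81 (mod 240); 3^32 ≡ 81 (mod 240)
3^47 = 3^1 × 3^2 × 3^4 × 3^8 × 3^32 ≡ 27 (mod 240)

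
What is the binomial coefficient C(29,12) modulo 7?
0

Using Lucas' theorem:
Write n=29 and k=12 in base 7:
n in base 7: [4, 1]
k in base 7: [1, 5]
C(29,12) mod 7 = ∏ C(n_i, k_i) mod 7
Digit binomials (mod 7): C(4,1) = 4; C(1,5) = 0 (k_i > n_i)
Product: 4 × 0 = 0 ≡ 0 (mod 7)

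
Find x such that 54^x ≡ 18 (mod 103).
28

Baby-step giant-step with step n = ⌈√103⌉ = 11.
Baby steps 54^j mod 103 (j:value) for j=0..10: 0:1, 1:54, 2:32, 3:80, 4:97, 5:88, 6:14, 7:35, 8:36, 9:90, 10:19.
Giant-step multiplier: 54^(-11) ≡ 54^(102-11) = 54^91 ≡ 77 (mod 103).
Giant steps γ_i = 18·77^i mod 103: γ_0=18, γ_1=47, γ_2=14 (in table at j=6).
x = i·n + j = 2·11 + 6 = 28.
Check: 54^28 ≡ 18 (mod 103).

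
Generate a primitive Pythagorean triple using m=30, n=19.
(539, 1140, 1261)

Euclid's formula: a = m² - n², b = 2mn, c = m² + n²
m = 30, n = 19
a = 30² - 19² = 900 - 361 = 539
b = 2 × 30 × 19 = 1140
c = 30² + 19² = 900 + 361 = 1261
Verification: 539² + 1140² = 290521 + 1299600 = 1590121 = 1261² ✓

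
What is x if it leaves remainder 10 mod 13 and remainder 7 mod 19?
140

Using Chinese Remainder Theorem:
M = 13 × 19 = 247
M1 = 19, M2 = 13
y1 = 19^(-1) mod 13 = 11
y2 = 13^(-1) mod 19 = 3
x = (10×19×11 + 7×13×3) mod 247 = 140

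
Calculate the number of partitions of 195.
2580840212973

p(n) counts ways to write n as a sum of positive integers (order ignored).
Euler's pentagonal recurrence: p(k) = p(k-1) + p(k-2) - p(k-5) - p(k-7) + p(k-12) + p(k-15) - ... (offsets j(3j∓1)/2, signs ++--, p(0)=1, p(<0)=0).
DP table for k = 0..194: p(0)=1, p(1)=1, p(2)=2, p(3)=3, p(4)=5, p(5)=7, p(6)=11, p(7)=15, p(8)=22, p(9)=30, p(10)=42, p(11)=56, p(12)=77, p(13)=101, p(14)=135, p(15)=176, p(16)=231, p(17)=297, p(18)=385, p(19)=490, p(20)=627, p(21)=792, p(22)=1002, p(23)=1255, p(24)=1575, p(25)=1958, p(26)=2436, p(27)=3010, p(28)=3718, p(29)=4565, p(30)=5604, p(31)=6842, p(32)=8349, p(33)=10143, p(34)=12310, p(35)=14883, p(36)=17977, p(37)=21637, p(38)=26015, p(39)=31185, p(40)=37338, p(41)=44583, p(42)=53174, p(43)=63261, p(44)=75175, p(45)=89134, p(46)=105558, p(47)=124754, p(48)=147273, p(49)=173525, p(50)=204226, p(51)=239943, p(52)=281589, p(53)=329931, p(54)=386155, p(55)=451276, p(56)=526823, p(57)=614154, p(58)=715220, p(59)=831820, p(60)=966467, p(61)=1121505, p(62)=1300156, p(63)=1505499, p(64)=1741630, p(65)=2012558, p(66)=2323520, p(67)=2679689, p(68)=3087735, p(69)=3554345, p(70)=4087968, p(71)=4697205, p(72)=5392783, p(73)=6185689, p(74)=7089500, p(75)=8118264, p(76)=9289091, p(77)=10619863, p(78)=12132164, p(79)=13848650, p(80)=15796476, p(81)=18004327, p(82)=20506255, p(83)=23338469, p(84)=26543660, p(85)=30167357, p(86)=34262962, p(87)=38887673, p(88)=44108109, p(89)=49995925, p(90)=56634173, p(91)=64112359, p(92)=72533807, p(93)=82010177, p(94)=92669720, p(95)=104651419, p(96)=118114304, p(97)=133230930, p(98)=150198136, p(99)=169229875, p(100)=190569292, p(101)=214481126, p(102)=241265379, p(103)=271248950, p(104)=304801365, p(105)=342325709, p(106)=384276336, p(107)=431149389, p(108)=483502844, p(109)=541946240, p(110)=607163746, p(111)=679903203, p(112)=761002156, p(113)=851376628, p(114)=952050665, p(115)=1064144451, p(116)=1188908248, p(117)=1327710076, p(118)=1482074143, p(119)=1653668665, p(120)=1844349560, p(121)=2056148051, p(122)=2291320912, p(123)=2552338241, p(124)=2841940500, p(125)=3163127352, p(126)=3519222692, p(127)=3913864295, p(128)=4351078600, p(129)=4835271870, p(130)=5371315400, p(131)=5964539504, p(132)=6620830889, p(133)=7346629512, p(134)=8149040695, p(135)=9035836076, p(136)=10015581680, p(137)=11097645016, p(138)=12292341831, p(139)=13610949895, p(140)=15065878135, p(141)=16670689208, p(142)=18440293320, p(143)=20390982757, p(144)=22540654445, p(145)=24908858009, p(146)=27517052599, p(147)=30388671978, p(148)=33549419497, p(149)=37027355200, p(150)=40853235313, p(151)=45060624582, p(152)=49686288421, p(153)=54770336324, p(154)=60356673280, p(155)=66493182097, p(156)=73232243759, p(157)=80630964769, p(158)=88751778802, p(159)=97662728555, p(160)=107438159466, p(161)=118159068427, p(162)=129913904637, p(163)=142798995930, p(164)=156919475295, p(165)=172389800255, p(166)=189334822579, p(167)=207890420102, p(168)=228204732751, p(169)=250438925115, p(170)=274768617130, p(171)=301384802048, p(172)=330495499613, p(173)=362326859895, p(174)=397125074750, p(175)=435157697830, p(176)=476715857290, p(177)=522115831195, p(178)=571701605655, p(179)=625846753120, p(180)=684957390936, p(181)=749474411781, p(182)=819876908323, p(183)=896684817527, p(184)=980462880430, p(185)=1071823774337, p(186)=1171432692373, p(187)=1280011042268, p(188)=1398341745571, p(189)=1527273599625, p(190)=1667727404093, p(191)=1820701100652, p(192)=1987276856363, p(193)=2168627105469, p(194)=2366022741845.
Final step: p(195) = p(194) + p(193) - p(190) - p(188) + p(183) + p(180) - p(173) - p(169) + p(160) + p(155) - p(144) - p(138) + p(125) + p(118) - p(103) - p(95) + p(78) + p(69) - p(50) - p(40) + p(19) + p(8)
= 2366022741845 + 2168627105469 - 1667727404093 - 1398341745571 + 896684817527 + 684957390936 - 362326859895 - 250438925115 + 107438159466 + 66493182097 - 22540654445 - 12292341831 + 3163127352 + 1482074143 - 271248950 - 104651419 + 12132164 + 3554345 - 204226 - 37338 + 490 + 22
= 2580840212973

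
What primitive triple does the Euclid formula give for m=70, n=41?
(3219, 5740, 6581)

Euclid's formula: a = m² - n², b = 2mn, c = m² + n²
m = 70, n = 41
a = 70² - 41² = 4900 - 1681 = 3219
b = 2 × 70 × 41 = 5740
c = 70² + 41² = 4900 + 1681 = 6581
Verification: 3219² + 5740² = 10361961 + 32947600 = 43309561 = 6581² ✓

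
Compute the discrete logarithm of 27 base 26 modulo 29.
17

Baby-step giant-step with step n = ⌈√29⌉ = 6.
Baby steps 26^j mod 29 (j:value) for j=0..5: 0:1, 1:26, 2:9, 3:2, 4:23, 5:18.
Giant-step multiplier: 26^(-6) ≡ 26^(28-6) = 26^22 ≡ 22 (mod 29).
Giant steps γ_i = 27·22^i mod 29: γ_0=27, γ_1=14, γ_2=18 (in table at j=5).
x = i·n + j = 2·6 + 5 = 17.
Check: 26^17 ≡ 27 (mod 29).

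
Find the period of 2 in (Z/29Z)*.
28

29 is prime, so ord(2) divides φ(29) = 28.
Divisors of 28: 1, 2, 4, 7, 14, 28.
Repeated squaring: 2^1 ≡ 2, 2^2 ≡ 4, 2^4 ≡ 16, 2^8 ≡ 24, 2^16 ≡ 25 (mod 29).
Test 2^d mod 29 for each divisor d in increasing order:
2^1 ≡ 2
2^2 ≡ 4
2^4 ≡ 16
2^7 = 2^4·2^2·2^1 ≡ 12
2^14 = 2^8·2^4·2^2 ≡ 28
2^28 = 2^16·2^8·2^4 ≡ 1  ← first divisor giving 1
The order is 28.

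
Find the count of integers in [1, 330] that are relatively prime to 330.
80

330 = 2 × 3 × 5 × 11
φ(n) = n × ∏(1 - 1/p) for each prime p dividing n
φ(330) = 330 × (1 - 1/2) × (1 - 1/3) × (1 - 1/5) × (1 - 1/11) = 80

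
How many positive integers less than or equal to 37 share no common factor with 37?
36

37 = 37
φ(n) = n × ∏(1 - 1/p) for each prime p dividing n
φ(37) = 37 × (1 - 1/37) = 36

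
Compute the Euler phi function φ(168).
48

168 = 2^3 × 3 × 7
φ(n) = n × ∏(1 - 1/p) for each prime p dividing n
φ(168) = 168 × (1 - 1/2) × (1 - 1/3) × (1 - 1/7) = 48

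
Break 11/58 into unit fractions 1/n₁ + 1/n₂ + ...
1/6 + 1/44 + 1/3828

Greedy algorithm:
11/58: ceiling(58/11) = 6, use 1/6
2/87: ceiling(87/2) = 44, use 1/44
1/3828: ceiling(3828/1) = 3828, use 1/3828
Result: 11/58 = 1/6 + 1/44 + 1/3828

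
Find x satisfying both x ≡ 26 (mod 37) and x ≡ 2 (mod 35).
877

Using Chinese Remainder Theorem:
M = 37 × 35 = 1295
M1 = 35, M2 = 37
y1 = 35^(-1) mod 37 = 18
y2 = 37^(-1) mod 35 = 18
x = (26×35×18 + 2×37×18) mod 1295 = 877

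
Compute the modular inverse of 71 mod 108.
35

gcd(71, 108) = 1, so the inverse exists.
Extended Euclidean algorithm on (108, 71):
108 = 1 × 71 + 37  ⟹  37 = (1)·108 + (-1)·71
71 = 1 × 37 + 34  ⟹  34 = (-1)·108 + (2)·71
37 = 1 × 34 + 3  ⟹  3 = (2)·108 + (-3)·71
34 = 11 × 3 + 1  ⟹  1 = (-23)·108 + (35)·71
So (35)·71 ≡ 1 (mod 108), i.e. 71^(-1) ≡ 35 (mod 108).
Check: 71 × 35 = 2485 ≡ 1 (mod 108)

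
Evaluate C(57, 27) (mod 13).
4

Using Lucas' theorem:
Write n=57 and k=27 in base 13:
n in base 13: [4, 5]
k in base 13: [2, 1]
C(57,27) mod 13 = ∏ C(n_i, k_i) mod 13
Digit binomials (mod 13): C(4,2) = 6; C(5,1) = 5
Product: 6 × 5 = 30 ≡ 4 (mod 13)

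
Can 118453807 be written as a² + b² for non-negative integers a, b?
Not possible

Factorization: 118453807 = 17 × 191^3
By Fermat: n is sum of two squares iff every prime p ≡ 3 (mod 4) appears to even power.
Prime(s) ≡ 3 (mod 4) with odd exponent: [(191, 3)]
Therefore 118453807 cannot be expressed as a² + b².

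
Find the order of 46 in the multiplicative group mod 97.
32

97 is prime, so ord(46) divides φ(97) = 96.
Divisors of 96: 1, 2, 3, 4, 6, 8, 12, 16, 24, 32, 48, 96.
Repeated squaring: 46^1 ≡ 46, 46^2 ≡ 79, 46^4 ≡ 33, 46^8 ≡ 22, 46^16 ≡ 96, 46^32 ≡ 1, 46^64 ≡ 1 (mod 97).
Test 46^d mod 97 for each divisor d in increasing order:
46^1 ≡ 46
46^2 ≡ 79
46^3 = 46^2·46^1 ≡ 45
46^4 ≡ 33
46^6 = 46^4·46^2 ≡ 85
46^8 ≡ 22
46^12 = 46^8·46^4 ≡ 47
46^16 ≡ 96
46^24 = 46^16·46^8 ≡ 75
46^32 ≡ 1  ← first divisor giving 1
The order is 32.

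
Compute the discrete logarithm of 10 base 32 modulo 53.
20

Baby-step giant-step with step n = ⌈√53⌉ = 8.
Baby steps 32^j mod 53 (j:value) for j=0..7: 0:1, 1:32, 2:17, 3:14, 4:24, 5:26, 6:37, 7:18.
Giant-step multiplier: 32^(-8) ≡ 32^(52-8) = 32^44 ≡ 15 (mod 53).
Giant steps γ_i = 10·15^i mod 53: γ_0=10, γ_1=44, γ_2=24 (in table at j=4).
x = i·n + j = 2·8 + 4 = 20.
Check: 32^20 ≡ 10 (mod 53).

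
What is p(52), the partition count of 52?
281589

p(n) counts ways to write n as a sum of positive integers (order ignored).
Euler's pentagonal recurrence: p(k) = p(k-1) + p(k-2) - p(k-5) - p(k-7) + p(k-12) + p(k-15) - ... (offsets j(3j∓1)/2, signs ++--, p(0)=1, p(<0)=0).
DP table for k = 0..51: p(0)=1, p(1)=1, p(2)=2, p(3)=3, p(4)=5, p(5)=7, p(6)=11, p(7)=15, p(8)=22, p(9)=30, p(10)=42, p(11)=56, p(12)=77, p(13)=101, p(14)=135, p(15)=176, p(16)=231, p(17)=297, p(18)=385, p(19)=490, p(20)=627, p(21)=792, p(22)=1002, p(23)=1255, p(24)=1575, p(25)=1958, p(26)=2436, p(27)=3010, p(28)=3718, p(29)=4565, p(30)=5604, p(31)=6842, p(32)=8349, p(33)=10143, p(34)=12310, p(35)=14883, p(36)=17977, p(37)=21637, p(38)=26015, p(39)=31185, p(40)=37338, p(41)=44583, p(42)=53174, p(43)=63261, p(44)=75175, p(45)=89134, p(46)=105558, p(47)=124754, p(48)=147273, p(49)=173525, p(50)=204226, p(51)=239943.
Final step: p(52) = p(51) + p(50) - p(47) - p(45) + p(40) + p(37) - p(30) - p(26) + p(17) + p(12) - p(1)
= 239943 + 204226 - 124754 - 89134 + 37338 + 21637 - 5604 - 2436 + 297 + 77 - 1
= 281589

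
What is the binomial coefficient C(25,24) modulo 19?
6

Using Lucas' theorem:
Write n=25 and k=24 in base 19:
n in base 19: [1, 6]
k in base 19: [1, 5]
C(25,24) mod 19 = ∏ C(n_i, k_i) mod 19
Digit binomials (mod 19): C(1,1) = 1; C(6,5) = 6
Product: 1 × 6 = 6 ≡ 6 (mod 19)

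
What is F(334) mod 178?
175

Matrix identity: Q^n = [[F_(n+1), F_n], [F_n, F_(n-1)]] with Q = [[1,1],[1,0]].
n = 334 = 101001110₂. Square-and-multiply, entries mod 178:
Q^1 = [[1,1],[1,0]]
Q^2 = (Q^1)² = [[2,1],[1,1]]
Q^5 = (Q^2)²·Q = [[8,5],[5,3]]
Q^10 = (Q^5)² = [[89,55],[55,34]]
Q^20 = (Q^10)² = [[88,1],[1,87]]
Q^41 = (Q^20)²·Q = [[88,91],[91,175]]
Q^83 = (Q^41)²·Q = [[86,5],[5,81]]
Q^167 = (Q^83)²·Q = [[68,123],[123,123]]
Q^334 = (Q^167)² = [[173,175],[175,176]]
F_334 mod 178 = Q^334[0][1] = 175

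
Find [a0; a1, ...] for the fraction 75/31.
[2; 2, 2, 1, 1, 2]

Euclidean algorithm steps:
75 = 2 × 31 + 13
31 = 2 × 13 + 5
13 = 2 × 5 + 3
5 = 1 × 3 + 2
3 = 1 × 2 + 1
2 = 2 × 1 + 0
Continued fraction: [2; 2, 2, 1, 1, 2]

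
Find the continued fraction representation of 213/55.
[3; 1, 6, 1, 6]

Euclidean algorithm steps:
213 = 3 × 55 + 48
55 = 1 × 48 + 7
48 = 6 × 7 + 6
7 = 1 × 6 + 1
6 = 6 × 1 + 0
Continued fraction: [3; 1, 6, 1, 6]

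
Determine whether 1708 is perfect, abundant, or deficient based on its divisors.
abundant

Proper divisors of 1708: sum = 1 + 2 + 4 + 7 + 14 + 28 + 61 + 122 + 244 + 427 + 854 = 1764
Since 1764 > 1708, 1708 is abundant.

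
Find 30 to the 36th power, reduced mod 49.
1

Repeated squaring. Binary of 36 = 100100.
30^1 ≡ 30 (mod 49); 30^2 ≡ 18 (mod 49); 30^4 ≡ 30 (mod 49); 30^8 ≡ 18 (mod 49); 30^16 ≡ 30 (mod 49); 30^32 ≡ 18 (mod 49)
30^36 = 30^4 × 30^32 ≡ 1 (mod 49)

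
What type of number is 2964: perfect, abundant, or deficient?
abundant

Proper divisors of 2964: sum = 1 + 2 + 3 + 4 + 6 + 12 + 13 + 19 + ... + 494 + 741 + 988 + 1482 (23 divisors) = 4876
Since 4876 > 2964, 2964 is abundant.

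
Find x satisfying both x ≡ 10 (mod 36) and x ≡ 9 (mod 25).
334

Using Chinese Remainder Theorem:
M = 36 × 25 = 900
M1 = 25, M2 = 36
y1 = 25^(-1) mod 36 = 13
y2 = 36^(-1) mod 25 = 16
x = (10×25×13 + 9×36×16) mod 900 = 334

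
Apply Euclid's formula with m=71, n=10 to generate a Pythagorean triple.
(4941, 1420, 5141)

Euclid's formula: a = m² - n², b = 2mn, c = m² + n²
m = 71, n = 10
a = 71² - 10² = 5041 - 100 = 4941
b = 2 × 71 × 10 = 1420
c = 71² + 10² = 5041 + 100 = 5141
Verification: 4941² + 1420² = 24413481 + 2016400 = 26429881 = 5141² ✓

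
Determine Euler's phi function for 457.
456

457 = 457
φ(n) = n × ∏(1 - 1/p) for each prime p dividing n
φ(457) = 457 × (1 - 1/457) = 456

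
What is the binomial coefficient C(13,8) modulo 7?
6

Using Lucas' theorem:
Write n=13 and k=8 in base 7:
n in base 7: [1, 6]
k in base 7: [1, 1]
C(13,8) mod 7 = ∏ C(n_i, k_i) mod 7
Digit binomials (mod 7): C(1,1) = 1; C(6,1) = 6
Product: 1 × 6 = 6 ≡ 6 (mod 7)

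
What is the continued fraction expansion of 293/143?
[2; 20, 2, 3]

Euclidean algorithm steps:
293 = 2 × 143 + 7
143 = 20 × 7 + 3
7 = 2 × 3 + 1
3 = 3 × 1 + 0
Continued fraction: [2; 20, 2, 3]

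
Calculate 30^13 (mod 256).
0

Repeated squaring. Binary of 13 = 1101.
30^1 ≡ 30 (mod 256); 30^2 ≡ 132 (mod 256); 30^4 ≡ 16 (mod 256); 30^8 ≡ 0 (mod 256)
30^13 = 30^1 × 30^4 × 30^8 ≡ 0 (mod 256)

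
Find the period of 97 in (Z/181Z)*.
180

181 is prime, so ord(97) divides φ(181) = 180.
Divisors of 180: 1, 2, 3, 4, 5, 6, 9, 10, 12, 15, 18, 20, 30, 36, 45, 60, 90, 180.
Repeated squaring: 97^1 ≡ 97, 97^2 ≡ 178, 97^4 ≡ 9, 97^8 ≡ 81, 97^16 ≡ 45, 97^32 ≡ 34, 97^64 ≡ 70, 97^128 ≡ 13 (mod 181).
Test 97^d mod 181 for each divisor d in increasing order:
97^1 ≡ 97
97^2 ≡ 178
97^3 = 97^2·97^1 ≡ 71
97^4 ≡ 9
97^5 = 97^4·97^1 ≡ 149
97^6 = 97^4·97^2 ≡ 154
97^9 = 97^8·97^1 ≡ 74
97^10 = 97^8·97^2 ≡ 119
97^12 = 97^8·97^4 ≡ 5
97^15 = 97^8·97^4·97^2·97^1 ≡ 174
97^18 = 97^16·97^2 ≡ 46
97^20 = 97^16·97^4 ≡ 43
97^30 = 97^16·97^8·97^4·97^2 ≡ 49
97^36 = 97^32·97^4 ≡ 125
97^45 = 97^32·97^8·97^4·97^1 ≡ 19
97^60 = 97^32·97^16·97^8·97^4 ≡ 48
97^90 = 97^64·97^16·97^8·97^2 ≡ 180
97^180 = 97^128·97^32·97^16·97^4 ≡ 1  ← first divisor giving 1
The order is 180.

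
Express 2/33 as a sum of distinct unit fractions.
1/17 + 1/561

Greedy algorithm:
2/33: ceiling(33/2) = 17, use 1/17
1/561: ceiling(561/1) = 561, use 1/561
Result: 2/33 = 1/17 + 1/561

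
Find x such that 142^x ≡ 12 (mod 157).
104

Baby-step giant-step with step n = ⌈√157⌉ = 13.
Baby steps 142^j mod 157 (j:value) for j=0..12: 0:1, 1:142, 2:68, 3:79, 4:71, 5:34, 6:118, 7:114, 8:17, 9:59, 10:57, 11:87, 12:108.
Giant-step multiplier: 142^(-13) ≡ 142^(156-13) = 142^143 ≡ 135 (mod 157).
Giant steps γ_i = 12·135^i mod 157: γ_0=12, γ_1=50, γ_2=156, γ_3=22, γ_4=144, γ_5=129, γ_6=145, γ_7=107, γ_8=1 (in table at j=0).
x = i·n + j = 8·13 + 0 = 104.
Check: 142^104 ≡ 12 (mod 157).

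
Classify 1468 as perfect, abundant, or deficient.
deficient

Proper divisors of 1468: sum = 1 + 2 + 4 + 367 + 734 = 1108
Since 1108 < 1468, 1468 is deficient.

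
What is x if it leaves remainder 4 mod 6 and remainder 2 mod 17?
70

Using Chinese Remainder Theorem:
M = 6 × 17 = 102
M1 = 17, M2 = 6
y1 = 17^(-1) mod 6 = 5
y2 = 6^(-1) mod 17 = 3
x = (4×17×5 + 2×6×3) mod 102 = 70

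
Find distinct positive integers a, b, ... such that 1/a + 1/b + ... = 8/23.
1/3 + 1/69

Greedy algorithm:
8/23: ceiling(23/8) = 3, use 1/3
1/69: ceiling(69/1) = 69, use 1/69
Result: 8/23 = 1/3 + 1/69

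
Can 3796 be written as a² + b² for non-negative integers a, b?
14² + 60² (a=14, b=60)

Factorization: 3796 = 2^2 × 13 × 73
By Fermat: n is sum of two squares iff every prime p ≡ 3 (mod 4) appears to even power.
All primes ≡ 3 (mod 4) appear to even power.
Search a = 0, 1, 2, … for 3796 - a² a perfect square: first hit at a = 14: 3796 - 196 = 3600 = 60².
3796 = 14² + 60² = 196 + 3600 ✓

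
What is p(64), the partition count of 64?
1741630

p(n) counts ways to write n as a sum of positive integers (order ignored).
Euler's pentagonal recurrence: p(k) = p(k-1) + p(k-2) - p(k-5) - p(k-7) + p(k-12) + p(k-15) - ... (offsets j(3j∓1)/2, signs ++--, p(0)=1, p(<0)=0).
DP table for k = 0..63: p(0)=1, p(1)=1, p(2)=2, p(3)=3, p(4)=5, p(5)=7, p(6)=11, p(7)=15, p(8)=22, p(9)=30, p(10)=42, p(11)=56, p(12)=77, p(13)=101, p(14)=135, p(15)=176, p(16)=231, p(17)=297, p(18)=385, p(19)=490, p(20)=627, p(21)=792, p(22)=1002, p(23)=1255, p(24)=1575, p(25)=1958, p(26)=2436, p(27)=3010, p(28)=3718, p(29)=4565, p(30)=5604, p(31)=6842, p(32)=8349, p(33)=10143, p(34)=12310, p(35)=14883, p(36)=17977, p(37)=21637, p(38)=26015, p(39)=31185, p(40)=37338, p(41)=44583, p(42)=53174, p(43)=63261, p(44)=75175, p(45)=89134, p(46)=105558, p(47)=124754, p(48)=147273, p(49)=173525, p(50)=204226, p(51)=239943, p(52)=281589, p(53)=329931, p(54)=386155, p(55)=451276, p(56)=526823, p(57)=614154, p(58)=715220, p(59)=831820, p(60)=966467, p(61)=1121505, p(62)=1300156, p(63)=1505499.
Final step: p(64) = p(63) + p(62) - p(59) - p(57) + p(52) + p(49) - p(42) - p(38) + p(29) + p(24) - p(13) - p(7)
= 1505499 + 1300156 - 831820 - 614154 + 281589 + 173525 - 53174 - 26015 + 4565 + 1575 - 101 - 15
= 1741630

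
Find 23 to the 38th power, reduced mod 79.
55

Repeated squaring. Binary of 38 = 100110.
23^1 ≡ 23 (mod 79); 23^2 ≡ 55 (mod 79); 23^4 ≡ 23 (mod 79); 23^8 ≡ 55 (mod 79); 23^16 ≡ 23 (mod 79); 23^32 ≡ 55 (mod 79)
23^38 = 23^2 × 23^4 × 23^32 ≡ 55 (mod 79)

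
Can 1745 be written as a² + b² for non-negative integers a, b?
8² + 41² (a=8, b=41)

Factorization: 1745 = 5 × 349
By Fermat: n is sum of two squares iff every prime p ≡ 3 (mod 4) appears to even power.
All primes ≡ 3 (mod 4) appear to even power.
Search a = 0, 1, 2, … for 1745 - a² a perfect square: first hit at a = 8: 1745 - 64 = 1681 = 41².
1745 = 8² + 41² = 64 + 1681 ✓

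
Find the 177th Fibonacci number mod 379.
86

Matrix identity: Q^n = [[F_(n+1), F_n], [F_n, F_(n-1)]] with Q = [[1,1],[1,0]].
n = 177 = 10110001₂. Square-and-multiply, entries mod 379:
Q^1 = [[1,1],[1,0]]
Q^2 = (Q^1)² = [[2,1],[1,1]]
Q^5 = (Q^2)²·Q = [[8,5],[5,3]]
Q^11 = (Q^5)²·Q = [[144,89],[89,55]]
Q^22 = (Q^11)² = [[232,277],[277,334]]
Q^44 = (Q^22)² = [[177,255],[255,301]]
Q^88 = (Q^44)² = [[88,231],[231,236]]
Q^177 = (Q^88)²·Q = [[267,86],[86,181]]
F_177 mod 379 = Q^177[0][1] = 86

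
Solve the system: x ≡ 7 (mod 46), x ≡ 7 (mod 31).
7

Using Chinese Remainder Theorem:
M = 46 × 31 = 1426
M1 = 31, M2 = 46
y1 = 31^(-1) mod 46 = 3
y2 = 46^(-1) mod 31 = 29
x = (7×31×3 + 7×46×29) mod 1426 = 7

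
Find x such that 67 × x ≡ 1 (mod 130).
33

gcd(67, 130) = 1, so the inverse exists.
Extended Euclidean algorithm on (130, 67):
130 = 1 × 67 + 63  ⟹  63 = (1)·130 + (-1)·67
67 = 1 × 63 + 4  ⟹  4 = (-1)·130 + (2)·67
63 = 15 × 4 + 3  ⟹  3 = (16)·130 + (-31)·67
4 = 1 × 3 + 1  ⟹  1 = (-17)·130 + (33)·67
So (33)·67 ≡ 1 (mod 130), i.e. 67^(-1) ≡ 33 (mod 130).
Check: 67 × 33 = 2211 ≡ 1 (mod 130)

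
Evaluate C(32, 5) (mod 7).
0

Using Lucas' theorem:
Write n=32 and k=5 in base 7:
n in base 7: [4, 4]
k in base 7: [0, 5]
C(32,5) mod 7 = ∏ C(n_i, k_i) mod 7
Digit binomials (mod 7): C(4,0) = 1; C(4,5) = 0 (k_i > n_i)
Product: 1 × 0 = 0 ≡ 0 (mod 7)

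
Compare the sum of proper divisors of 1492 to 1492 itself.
deficient

Proper divisors of 1492: sum = 1 + 2 + 4 + 373 + 746 = 1126
Since 1126 < 1492, 1492 is deficient.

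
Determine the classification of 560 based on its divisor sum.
abundant

Proper divisors of 560: sum = 1 + 2 + 4 + 5 + 7 + 8 + 10 + 14 + ... + 80 + 112 + 140 + 280 (19 divisors) = 928
Since 928 > 560, 560 is abundant.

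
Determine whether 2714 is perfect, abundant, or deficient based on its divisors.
deficient

Proper divisors of 2714: sum = 1 + 2 + 23 + 46 + 59 + 118 + 1357 = 1606
Since 1606 < 2714, 2714 is deficient.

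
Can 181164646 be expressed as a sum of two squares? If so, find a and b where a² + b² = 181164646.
Not possible

Factorization: 181164646 = 2 × 13 × 191^3
By Fermat: n is sum of two squares iff every prime p ≡ 3 (mod 4) appears to even power.
Prime(s) ≡ 3 (mod 4) with odd exponent: [(191, 3)]
Therefore 181164646 cannot be expressed as a² + b².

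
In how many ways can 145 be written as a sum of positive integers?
24908858009

p(n) counts ways to write n as a sum of positive integers (order ignored).
Euler's pentagonal recurrence: p(k) = p(k-1) + p(k-2) - p(k-5) - p(k-7) + p(k-12) + p(k-15) - ... (offsets j(3j∓1)/2, signs ++--, p(0)=1, p(<0)=0).
DP table for k = 0..144: p(0)=1, p(1)=1, p(2)=2, p(3)=3, p(4)=5, p(5)=7, p(6)=11, p(7)=15, p(8)=22, p(9)=30, p(10)=42, p(11)=56, p(12)=77, p(13)=101, p(14)=135, p(15)=176, p(16)=231, p(17)=297, p(18)=385, p(19)=490, p(20)=627, p(21)=792, p(22)=1002, p(23)=1255, p(24)=1575, p(25)=1958, p(26)=2436, p(27)=3010, p(28)=3718, p(29)=4565, p(30)=5604, p(31)=6842, p(32)=8349, p(33)=10143, p(34)=12310, p(35)=14883, p(36)=17977, p(37)=21637, p(38)=26015, p(39)=31185, p(40)=37338, p(41)=44583, p(42)=53174, p(43)=63261, p(44)=75175, p(45)=89134, p(46)=105558, p(47)=124754, p(48)=147273, p(49)=173525, p(50)=204226, p(51)=239943, p(52)=281589, p(53)=329931, p(54)=386155, p(55)=451276, p(56)=526823, p(57)=614154, p(58)=715220, p(59)=831820, p(60)=966467, p(61)=1121505, p(62)=1300156, p(63)=1505499, p(64)=1741630, p(65)=2012558, p(66)=2323520, p(67)=2679689, p(68)=3087735, p(69)=3554345, p(70)=4087968, p(71)=4697205, p(72)=5392783, p(73)=6185689, p(74)=7089500, p(75)=8118264, p(76)=9289091, p(77)=10619863, p(78)=12132164, p(79)=13848650, p(80)=15796476, p(81)=18004327, p(82)=20506255, p(83)=23338469, p(84)=26543660, p(85)=30167357, p(86)=34262962, p(87)=38887673, p(88)=44108109, p(89)=49995925, p(90)=56634173, p(91)=64112359, p(92)=72533807, p(93)=82010177, p(94)=92669720, p(95)=104651419, p(96)=118114304, p(97)=133230930, p(98)=150198136, p(99)=169229875, p(100)=190569292, p(101)=214481126, p(102)=241265379, p(103)=271248950, p(104)=304801365, p(105)=342325709, p(106)=384276336, p(107)=431149389, p(108)=483502844, p(109)=541946240, p(110)=607163746, p(111)=679903203, p(112)=761002156, p(113)=851376628, p(114)=952050665, p(115)=1064144451, p(116)=1188908248, p(117)=1327710076, p(118)=1482074143, p(119)=1653668665, p(120)=1844349560, p(121)=2056148051, p(122)=2291320912, p(123)=2552338241, p(124)=2841940500, p(125)=3163127352, p(126)=3519222692, p(127)=3913864295, p(128)=4351078600, p(129)=4835271870, p(130)=5371315400, p(131)=5964539504, p(132)=6620830889, p(133)=7346629512, p(134)=8149040695, p(135)=9035836076, p(136)=10015581680, p(137)=11097645016, p(138)=12292341831, p(139)=13610949895, p(140)=15065878135, p(141)=16670689208, p(142)=18440293320, p(143)=20390982757, p(144)=22540654445.
Final step: p(145) = p(144) + p(143) - p(140) - p(138) + p(133) + p(130) - p(123) - p(119) + p(110) + p(105) - p(94) - p(88) + p(75) + p(68) - p(53) - p(45) + p(28) + p(19) - p(0)
= 22540654445 + 20390982757 - 15065878135 - 12292341831 + 7346629512 + 5371315400 - 2552338241 - 1653668665 + 607163746 + 342325709 - 92669720 - 44108109 + 8118264 + 3087735 - 329931 - 89134 + 3718 + 490 - 1
= 24908858009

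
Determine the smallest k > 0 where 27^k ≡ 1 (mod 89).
88

89 is prime, so ord(27) divides φ(89) = 88.
Divisors of 88: 1, 2, 4, 8, 11, 22, 44, 88.
Repeated squaring: 27^1 ≡ 27, 27^2 ≡ 17, 27^4 ≡ 22, 27^8 ≡ 39, 27^16 ≡ 8, 27^32 ≡ 64, 27^64 ≡ 2 (mod 89).
Test 27^d mod 89 for each divisor d in increasing order:
27^1 ≡ 27
27^2 ≡ 17
27^4 ≡ 22
27^8 ≡ 39
27^11 = 27^8·27^2·27^1 ≡ 12
27^22 = 27^16·27^4·27^2 ≡ 55
27^44 = 27^32·27^8·27^4 ≡ 88
27^88 = 27^64·27^16·27^8 ≡ 1  ← first divisor giving 1
The order is 88.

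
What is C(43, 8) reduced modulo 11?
1

Using Lucas' theorem:
Write n=43 and k=8 in base 11:
n in base 11: [3, 10]
k in base 11: [0, 8]
C(43,8) mod 11 = ∏ C(n_i, k_i) mod 11
Digit binomials (mod 11): C(3,0) = 1; C(10,8) = 45 ≡ 1
Product: 1 × 1 = 1 ≡ 1 (mod 11)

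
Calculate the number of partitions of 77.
10619863

p(n) counts ways to write n as a sum of positive integers (order ignored).
Euler's pentagonal recurrence: p(k) = p(k-1) + p(k-2) - p(k-5) - p(k-7) + p(k-12) + p(k-15) - ... (offsets j(3j∓1)/2, signs ++--, p(0)=1, p(<0)=0).
DP table for k = 0..76: p(0)=1, p(1)=1, p(2)=2, p(3)=3, p(4)=5, p(5)=7, p(6)=11, p(7)=15, p(8)=22, p(9)=30, p(10)=42, p(11)=56, p(12)=77, p(13)=101, p(14)=135, p(15)=176, p(16)=231, p(17)=297, p(18)=385, p(19)=490, p(20)=627, p(21)=792, p(22)=1002, p(23)=1255, p(24)=1575, p(25)=1958, p(26)=2436, p(27)=3010, p(28)=3718, p(29)=4565, p(30)=5604, p(31)=6842, p(32)=8349, p(33)=10143, p(34)=12310, p(35)=14883, p(36)=17977, p(37)=21637, p(38)=26015, p(39)=31185, p(40)=37338, p(41)=44583, p(42)=53174, p(43)=63261, p(44)=75175, p(45)=89134, p(46)=105558, p(47)=124754, p(48)=147273, p(49)=173525, p(50)=204226, p(51)=239943, p(52)=281589, p(53)=329931, p(54)=386155, p(55)=451276, p(56)=526823, p(57)=614154, p(58)=715220, p(59)=831820, p(60)=966467, p(61)=1121505, p(62)=1300156, p(63)=1505499, p(64)=1741630, p(65)=2012558, p(66)=2323520, p(67)=2679689, p(68)=3087735, p(69)=3554345, p(70)=4087968, p(71)=4697205, p(72)=5392783, p(73)=6185689, p(74)=7089500, p(75)=8118264, p(76)=9289091.
Final step: p(77) = p(76) + p(75) - p(72) - p(70) + p(65) + p(62) - p(55) - p(51) + p(42) + p(37) - p(26) - p(20) + p(7) + p(0)
= 9289091 + 8118264 - 5392783 - 4087968 + 2012558 + 1300156 - 451276 - 239943 + 53174 + 21637 - 2436 - 627 + 15 + 1
= 10619863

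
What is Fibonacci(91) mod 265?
219

Matrix identity: Q^n = [[F_(n+1), F_n], [F_n, F_(n-1)]] with Q = [[1,1],[1,0]].
n = 91 = 1011011₂. Square-and-multiply, entries mod 265:
Q^1 = [[1,1],[1,0]]
Q^2 = (Q^1)² = [[2,1],[1,1]]
Q^5 = (Q^2)²·Q = [[8,5],[5,3]]
Q^11 = (Q^5)²·Q = [[144,89],[89,55]]
Q^22 = (Q^11)² = [[37,221],[221,81]]
Q^45 = (Q^22)²·Q = [[233,125],[125,108]]
Q^91 = (Q^45)²·Q = [[179,219],[219,225]]
F_91 mod 265 = Q^91[0][1] = 219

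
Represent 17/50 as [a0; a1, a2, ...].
[0; 2, 1, 16]

Euclidean algorithm steps:
17 = 0 × 50 + 17
50 = 2 × 17 + 16
17 = 1 × 16 + 1
16 = 16 × 1 + 0
Continued fraction: [0; 2, 1, 16]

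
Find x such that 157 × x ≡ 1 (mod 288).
277

gcd(157, 288) = 1, so the inverse exists.
Extended Euclidean algorithm on (288, 157):
288 = 1 × 157 + 131  ⟹  131 = (1)·288 + (-1)·157
157 = 1 × 131 + 26  ⟹  26 = (-1)·288 + (2)·157
131 = 5 × 26 + 1  ⟹  1 = (6)·288 + (-11)·157
So (-11)·157 ≡ 1 (mod 288), i.e. 157^(-1) ≡ -11 ≡ 277 (mod 288).
Check: 157 × 277 = 43489 ≡ 1 (mod 288)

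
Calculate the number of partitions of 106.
384276336

p(n) counts ways to write n as a sum of positive integers (order ignored).
Euler's pentagonal recurrence: p(k) = p(k-1) + p(k-2) - p(k-5) - p(k-7) + p(k-12) + p(k-15) - ... (offsets j(3j∓1)/2, signs ++--, p(0)=1, p(<0)=0).
DP table for k = 0..105: p(0)=1, p(1)=1, p(2)=2, p(3)=3, p(4)=5, p(5)=7, p(6)=11, p(7)=15, p(8)=22, p(9)=30, p(10)=42, p(11)=56, p(12)=77, p(13)=101, p(14)=135, p(15)=176, p(16)=231, p(17)=297, p(18)=385, p(19)=490, p(20)=627, p(21)=792, p(22)=1002, p(23)=1255, p(24)=1575, p(25)=1958, p(26)=2436, p(27)=3010, p(28)=3718, p(29)=4565, p(30)=5604, p(31)=6842, p(32)=8349, p(33)=10143, p(34)=12310, p(35)=14883, p(36)=17977, p(37)=21637, p(38)=26015, p(39)=31185, p(40)=37338, p(41)=44583, p(42)=53174, p(43)=63261, p(44)=75175, p(45)=89134, p(46)=105558, p(47)=124754, p(48)=147273, p(49)=173525, p(50)=204226, p(51)=239943, p(52)=281589, p(53)=329931, p(54)=386155, p(55)=451276, p(56)=526823, p(57)=614154, p(58)=715220, p(59)=831820, p(60)=966467, p(61)=1121505, p(62)=1300156, p(63)=1505499, p(64)=1741630, p(65)=2012558, p(66)=2323520, p(67)=2679689, p(68)=3087735, p(69)=3554345, p(70)=4087968, p(71)=4697205, p(72)=5392783, p(73)=6185689, p(74)=7089500, p(75)=8118264, p(76)=9289091, p(77)=10619863, p(78)=12132164, p(79)=13848650, p(80)=15796476, p(81)=18004327, p(82)=20506255, p(83)=23338469, p(84)=26543660, p(85)=30167357, p(86)=34262962, p(87)=38887673, p(88)=44108109, p(89)=49995925, p(90)=56634173, p(91)=64112359, p(92)=72533807, p(93)=82010177, p(94)=92669720, p(95)=104651419, p(96)=118114304, p(97)=133230930, p(98)=150198136, p(99)=169229875, p(100)=190569292, p(101)=214481126, p(102)=241265379, p(103)=271248950, p(104)=304801365, p(105)=342325709.
Final step: p(106) = p(105) + p(104) - p(101) - p(99) + p(94) + p(91) - p(84) - p(80) + p(71) + p(66) - p(55) - p(49) + p(36) + p(29) - p(14) - p(6)
= 342325709 + 304801365 - 214481126 - 169229875 + 92669720 + 64112359 - 26543660 - 15796476 + 4697205 + 2323520 - 451276 - 173525 + 17977 + 4565 - 135 - 11
= 384276336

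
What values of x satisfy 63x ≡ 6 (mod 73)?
x ≡ 14 (mod 73)

gcd(63, 73) = 1, which divides 6, so solutions exist.
Find 63^(-1) mod 73 by the extended Euclidean algorithm:
73 = 1 × 63 + 10  ⟹  10 = (1)·73 + (-1)·63
63 = 6 × 10 + 3  ⟹  3 = (-6)·73 + (7)·63
10 = 3 × 3 + 1  ⟹  1 = (19)·73 + (-22)·63
So (-22)·63 ≡ 1 (mod 73), i.e. 63^(-1) ≡ -22 ≡ 51 (mod 73).
x ≡ 51 × 6 = 306 ≡ 14 (mod 73).
Check: 63 × 14 = 882 ≡ 6 (mod 73).
Unique solution: x ≡ 14 (mod 73)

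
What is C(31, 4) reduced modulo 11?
5

Using Lucas' theorem:
Write n=31 and k=4 in base 11:
n in base 11: [2, 9]
k in base 11: [0, 4]
C(31,4) mod 11 = ∏ C(n_i, k_i) mod 11
Digit binomials (mod 11): C(2,0) = 1; C(9,4) = 126 ≡ 5
Product: 1 × 5 = 5 ≡ 5 (mod 11)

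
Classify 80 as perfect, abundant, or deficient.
abundant

Proper divisors of 80: sum = 1 + 2 + 4 + 5 + 8 + 10 + 16 + 20 + 40 = 106
Since 106 > 80, 80 is abundant.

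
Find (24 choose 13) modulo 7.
0

Using Lucas' theorem:
Write n=24 and k=13 in base 7:
n in base 7: [3, 3]
k in base 7: [1, 6]
C(24,13) mod 7 = ∏ C(n_i, k_i) mod 7
Digit binomials (mod 7): C(3,1) = 3; C(3,6) = 0 (k_i > n_i)
Product: 3 × 0 = 0 ≡ 0 (mod 7)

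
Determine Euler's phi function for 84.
24

84 = 2^2 × 3 × 7
φ(n) = n × ∏(1 - 1/p) for each prime p dividing n
φ(84) = 84 × (1 - 1/2) × (1 - 1/3) × (1 - 1/7) = 24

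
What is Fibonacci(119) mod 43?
25

Matrix identity: Q^n = [[F_(n+1), F_n], [F_n, F_(n-1)]] with Q = [[1,1],[1,0]].
n = 119 = 1110111₂. Square-and-multiply, entries mod 43:
Q^1 = [[1,1],[1,0]]
Q^3 = (Q^1)²·Q = [[3,2],[2,1]]
Q^7 = (Q^3)²·Q = [[21,13],[13,8]]
Q^14 = (Q^7)² = [[8,33],[33,18]]
Q^29 = (Q^14)²·Q = [[33,35],[35,41]]
Q^59 = (Q^29)²·Q = [[2,35],[35,10]]
Q^119 = (Q^59)²·Q = [[15,25],[25,33]]
F_119 mod 43 = Q^119[0][1] = 25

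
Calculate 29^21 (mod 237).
41

Repeated squaring. Binary of 21 = 10101.
29^1 ≡ 29 (mod 237); 29^2 ≡ 130 (mod 237); 29^4 ≡ 73 (mod 237); 29^8 ≡ 115 (mod 237); 29^16 ≡ 190 (mod 237)
29^21 = 29^1 × 29^4 × 29^16 ≡ 41 (mod 237)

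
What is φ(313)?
312

313 = 313
φ(n) = n × ∏(1 - 1/p) for each prime p dividing n
φ(313) = 313 × (1 - 1/313) = 312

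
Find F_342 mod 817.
418

Matrix identity: Q^n = [[F_(n+1), F_n], [F_n, F_(n-1)]] with Q = [[1,1],[1,0]].
n = 342 = 101010110₂. Square-and-multiply, entries mod 817:
Q^1 = [[1,1],[1,0]]
Q^2 = (Q^1)² = [[2,1],[1,1]]
Q^5 = (Q^2)²·Q = [[8,5],[5,3]]
Q^10 = (Q^5)² = [[89,55],[55,34]]
Q^21 = (Q^10)²·Q = [[554,325],[325,229]]
Q^42 = (Q^21)² = [[773,388],[388,385]]
Q^85 = (Q^42)²·Q = [[472,518],[518,771]]
Q^171 = (Q^85)²·Q = [[169,91],[91,78]]
Q^342 = (Q^171)² = [[77,418],[418,476]]
F_342 mod 817 = Q^342[0][1] = 418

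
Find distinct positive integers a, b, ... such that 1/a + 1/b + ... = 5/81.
1/17 + 1/345 + 1/158355

Greedy algorithm:
5/81: ceiling(81/5) = 17, use 1/17
4/1377: ceiling(1377/4) = 345, use 1/345
1/158355: ceiling(158355/1) = 158355, use 1/158355
Result: 5/81 = 1/17 + 1/345 + 1/158355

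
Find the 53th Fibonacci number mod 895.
48

Matrix identity: Q^n = [[F_(n+1), F_n], [F_n, F_(n-1)]] with Q = [[1,1],[1,0]].
n = 53 = 110101₂. Square-and-multiply, entries mod 895:
Q^1 = [[1,1],[1,0]]
Q^3 = (Q^1)²·Q = [[3,2],[2,1]]
Q^6 = (Q^3)² = [[13,8],[8,5]]
Q^13 = (Q^6)²·Q = [[377,233],[233,144]]
Q^26 = (Q^13)² = [[413,568],[568,740]]
Q^53 = (Q^26)²·Q = [[707,48],[48,659]]
F_53 mod 895 = Q^53[0][1] = 48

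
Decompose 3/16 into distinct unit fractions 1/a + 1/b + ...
1/6 + 1/48

Greedy algorithm:
3/16: ceiling(16/3) = 6, use 1/6
1/48: ceiling(48/1) = 48, use 1/48
Result: 3/16 = 1/6 + 1/48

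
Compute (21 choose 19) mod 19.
1

Using Lucas' theorem:
Write n=21 and k=19 in base 19:
n in base 19: [1, 2]
k in base 19: [1, 0]
C(21,19) mod 19 = ∏ C(n_i, k_i) mod 19
Digit binomials (mod 19): C(1,1) = 1; C(2,0) = 1
Product: 1 × 1 = 1 ≡ 1 (mod 19)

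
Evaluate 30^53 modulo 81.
0

Repeated squaring. Binary of 53 = 110101.
30^1 ≡ 30 (mod 81); 30^2 ≡ 9 (mod 81); 30^4 ≡ 0 (mod 81); 30^8 ≡ 0 (mod 81); 30^16 ≡ 0 (mod 81); 30^32 ≡ 0 (mod 81)
30^53 = 30^1 × 30^4 × 30^16 × 30^32 ≡ 0 (mod 81)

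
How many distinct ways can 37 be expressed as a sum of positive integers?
21637

p(n) counts ways to write n as a sum of positive integers (order ignored).
Euler's pentagonal recurrence: p(k) = p(k-1) + p(k-2) - p(k-5) - p(k-7) + p(k-12) + p(k-15) - ... (offsets j(3j∓1)/2, signs ++--, p(0)=1, p(<0)=0).
DP table for k = 0..36: p(0)=1, p(1)=1, p(2)=2, p(3)=3, p(4)=5, p(5)=7, p(6)=11, p(7)=15, p(8)=22, p(9)=30, p(10)=42, p(11)=56, p(12)=77, p(13)=101, p(14)=135, p(15)=176, p(16)=231, p(17)=297, p(18)=385, p(19)=490, p(20)=627, p(21)=792, p(22)=1002, p(23)=1255, p(24)=1575, p(25)=1958, p(26)=2436, p(27)=3010, p(28)=3718, p(29)=4565, p(30)=5604, p(31)=6842, p(32)=8349, p(33)=10143, p(34)=12310, p(35)=14883, p(36)=17977.
Final step: p(37) = p(36) + p(35) - p(32) - p(30) + p(25) + p(22) - p(15) - p(11) + p(2)
= 17977 + 14883 - 8349 - 5604 + 1958 + 1002 - 176 - 56 + 2
= 21637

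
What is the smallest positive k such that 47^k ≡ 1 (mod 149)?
74

149 is prime, so ord(47) divides φ(149) = 148.
Divisors of 148: 1, 2, 4, 37, 74, 148.
Repeated squaring: 47^1 ≡ 47, 47^2 ≡ 123, 47^4 ≡ 80, 47^8 ≡ 142, 47^16 ≡ 49, 47^32 ≡ 17, 47^64 ≡ 140, 47^128 ≡ 81 (mod 149).
Test 47^d mod 149 for each divisor d in increasing order:
47^1 ≡ 47
47^2 ≡ 123
47^4 ≡ 80
47^37 = 47^32·47^4·47^1 ≡ 148
47^74 = 47^64·47^8·47^2 ≡ 1  ← first divisor giving 1
The order is 74.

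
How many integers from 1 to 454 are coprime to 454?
226

454 = 2 × 227
φ(n) = n × ∏(1 - 1/p) for each prime p dividing n
φ(454) = 454 × (1 - 1/2) × (1 - 1/227) = 226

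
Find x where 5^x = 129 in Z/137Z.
14

Baby-step giant-step with step n = ⌈√137⌉ = 12.
Baby steps 5^j mod 137 (j:value) for j=0..11: 0:1, 1:5, 2:25, 3:125, 4:77, 5:111, 6:7, 7:35, 8:38, 9:53, 10:128, 11:92.
Giant-step multiplier: 5^(-12) ≡ 5^(136-12) = 5^124 ≡ 14 (mod 137).
Giant steps γ_i = 129·14^i mod 137: γ_0=129, γ_1=25 (in table at j=2).
x = i·n + j = 1·12 + 2 = 14.
Check: 5^14 ≡ 129 (mod 137).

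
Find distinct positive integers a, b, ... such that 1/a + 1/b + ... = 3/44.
1/15 + 1/660

Greedy algorithm:
3/44: ceiling(44/3) = 15, use 1/15
1/660: ceiling(660/1) = 660, use 1/660
Result: 3/44 = 1/15 + 1/660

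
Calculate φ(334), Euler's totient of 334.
166

334 = 2 × 167
φ(n) = n × ∏(1 - 1/p) for each prime p dividing n
φ(334) = 334 × (1 - 1/2) × (1 - 1/167) = 166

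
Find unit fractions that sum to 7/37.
1/6 + 1/45 + 1/3330

Greedy algorithm:
7/37: ceiling(37/7) = 6, use 1/6
5/222: ceiling(222/5) = 45, use 1/45
1/3330: ceiling(3330/1) = 3330, use 1/3330
Result: 7/37 = 1/6 + 1/45 + 1/3330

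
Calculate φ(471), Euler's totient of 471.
312

471 = 3 × 157
φ(n) = n × ∏(1 - 1/p) for each prime p dividing n
φ(471) = 471 × (1 - 1/3) × (1 - 1/157) = 312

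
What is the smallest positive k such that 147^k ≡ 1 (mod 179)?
89

179 is prime, so ord(147) divides φ(179) = 178.
Divisors of 178: 1, 2, 89, 178.
Repeated squaring: 147^1 ≡ 147, 147^2 ≡ 129, 147^4 ≡ 173, 147^8 ≡ 36, 147^16 ≡ 43, 147^32 ≡ 59, 147^64 ≡ 80, 147^128 ≡ 135 (mod 179).
Test 147^d mod 179 for each divisor d in increasing order:
147^1 ≡ 147
147^2 ≡ 129
147^89 = 147^64·147^16·147^8·147^1 ≡ 1  ← first divisor giving 1
The order is 89.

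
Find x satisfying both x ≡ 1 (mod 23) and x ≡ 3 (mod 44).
47

Using Chinese Remainder Theorem:
M = 23 × 44 = 1012
M1 = 44, M2 = 23
y1 = 44^(-1) mod 23 = 11
y2 = 23^(-1) mod 44 = 23
x = (1×44×11 + 3×23×23) mod 1012 = 47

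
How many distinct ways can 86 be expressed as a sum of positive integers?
34262962

p(n) counts ways to write n as a sum of positive integers (order ignored).
Euler's pentagonal recurrence: p(k) = p(k-1) + p(k-2) - p(k-5) - p(k-7) + p(k-12) + p(k-15) - ... (offsets j(3j∓1)/2, signs ++--, p(0)=1, p(<0)=0).
DP table for k = 0..85: p(0)=1, p(1)=1, p(2)=2, p(3)=3, p(4)=5, p(5)=7, p(6)=11, p(7)=15, p(8)=22, p(9)=30, p(10)=42, p(11)=56, p(12)=77, p(13)=101, p(14)=135, p(15)=176, p(16)=231, p(17)=297, p(18)=385, p(19)=490, p(20)=627, p(21)=792, p(22)=1002, p(23)=1255, p(24)=1575, p(25)=1958, p(26)=2436, p(27)=3010, p(28)=3718, p(29)=4565, p(30)=5604, p(31)=6842, p(32)=8349, p(33)=10143, p(34)=12310, p(35)=14883, p(36)=17977, p(37)=21637, p(38)=26015, p(39)=31185, p(40)=37338, p(41)=44583, p(42)=53174, p(43)=63261, p(44)=75175, p(45)=89134, p(46)=105558, p(47)=124754, p(48)=147273, p(49)=173525, p(50)=204226, p(51)=239943, p(52)=281589, p(53)=329931, p(54)=386155, p(55)=451276, p(56)=526823, p(57)=614154, p(58)=715220, p(59)=831820, p(60)=966467, p(61)=1121505, p(62)=1300156, p(63)=1505499, p(64)=1741630, p(65)=2012558, p(66)=2323520, p(67)=2679689, p(68)=3087735, p(69)=3554345, p(70)=4087968, p(71)=4697205, p(72)=5392783, p(73)=6185689, p(74)=7089500, p(75)=8118264, p(76)=9289091, p(77)=10619863, p(78)=12132164, p(79)=13848650, p(80)=15796476, p(81)=18004327, p(82)=20506255, p(83)=23338469, p(84)=26543660, p(85)=30167357.
Final step: p(86) = p(85) + p(84) - p(81) - p(79) + p(74) + p(71) - p(64) - p(60) + p(51) + p(46) - p(35) - p(29) + p(16) + p(9)
= 30167357 + 26543660 - 18004327 - 13848650 + 7089500 + 4697205 - 1741630 - 966467 + 239943 + 105558 - 14883 - 4565 + 231 + 30
= 34262962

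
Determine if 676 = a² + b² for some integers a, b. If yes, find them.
0² + 26² (a=0, b=26)

Factorization: 676 = 2^2 × 13^2
By Fermat: n is sum of two squares iff every prime p ≡ 3 (mod 4) appears to even power.
All primes ≡ 3 (mod 4) appear to even power.
Search a = 0, 1, 2, … for 676 - a² a perfect square: first hit at a = 0: 676 - 0 = 676 = 26².
676 = 0² + 26² = 0 + 676 ✓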